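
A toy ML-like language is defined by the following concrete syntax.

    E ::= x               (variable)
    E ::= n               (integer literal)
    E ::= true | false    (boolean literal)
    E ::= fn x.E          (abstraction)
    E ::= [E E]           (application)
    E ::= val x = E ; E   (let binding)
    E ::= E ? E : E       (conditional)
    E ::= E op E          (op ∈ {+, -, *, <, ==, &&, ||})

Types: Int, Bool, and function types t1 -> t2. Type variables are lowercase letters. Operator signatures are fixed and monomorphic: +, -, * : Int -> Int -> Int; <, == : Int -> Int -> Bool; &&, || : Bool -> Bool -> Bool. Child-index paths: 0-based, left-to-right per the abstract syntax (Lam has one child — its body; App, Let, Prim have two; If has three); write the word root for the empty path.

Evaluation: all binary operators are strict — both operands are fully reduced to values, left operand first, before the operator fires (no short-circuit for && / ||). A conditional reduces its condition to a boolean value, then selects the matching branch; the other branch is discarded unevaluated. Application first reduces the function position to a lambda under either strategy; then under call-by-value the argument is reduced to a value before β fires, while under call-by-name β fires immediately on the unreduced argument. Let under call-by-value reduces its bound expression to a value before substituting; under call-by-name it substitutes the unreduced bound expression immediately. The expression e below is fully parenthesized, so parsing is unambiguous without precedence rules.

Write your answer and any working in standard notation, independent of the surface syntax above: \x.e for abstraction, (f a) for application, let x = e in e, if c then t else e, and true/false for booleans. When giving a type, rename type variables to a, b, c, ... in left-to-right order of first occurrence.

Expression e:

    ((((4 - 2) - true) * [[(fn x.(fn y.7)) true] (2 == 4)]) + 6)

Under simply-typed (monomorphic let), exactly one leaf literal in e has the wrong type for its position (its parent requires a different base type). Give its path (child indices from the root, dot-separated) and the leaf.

Derivation:
  unify Int ~ Int
  unify Int ~ Int
  unify Int ~ Int
  unify Bool ~ Int
  FAIL: mismatch Bool ~ Int

Answer: 0.0.1 : true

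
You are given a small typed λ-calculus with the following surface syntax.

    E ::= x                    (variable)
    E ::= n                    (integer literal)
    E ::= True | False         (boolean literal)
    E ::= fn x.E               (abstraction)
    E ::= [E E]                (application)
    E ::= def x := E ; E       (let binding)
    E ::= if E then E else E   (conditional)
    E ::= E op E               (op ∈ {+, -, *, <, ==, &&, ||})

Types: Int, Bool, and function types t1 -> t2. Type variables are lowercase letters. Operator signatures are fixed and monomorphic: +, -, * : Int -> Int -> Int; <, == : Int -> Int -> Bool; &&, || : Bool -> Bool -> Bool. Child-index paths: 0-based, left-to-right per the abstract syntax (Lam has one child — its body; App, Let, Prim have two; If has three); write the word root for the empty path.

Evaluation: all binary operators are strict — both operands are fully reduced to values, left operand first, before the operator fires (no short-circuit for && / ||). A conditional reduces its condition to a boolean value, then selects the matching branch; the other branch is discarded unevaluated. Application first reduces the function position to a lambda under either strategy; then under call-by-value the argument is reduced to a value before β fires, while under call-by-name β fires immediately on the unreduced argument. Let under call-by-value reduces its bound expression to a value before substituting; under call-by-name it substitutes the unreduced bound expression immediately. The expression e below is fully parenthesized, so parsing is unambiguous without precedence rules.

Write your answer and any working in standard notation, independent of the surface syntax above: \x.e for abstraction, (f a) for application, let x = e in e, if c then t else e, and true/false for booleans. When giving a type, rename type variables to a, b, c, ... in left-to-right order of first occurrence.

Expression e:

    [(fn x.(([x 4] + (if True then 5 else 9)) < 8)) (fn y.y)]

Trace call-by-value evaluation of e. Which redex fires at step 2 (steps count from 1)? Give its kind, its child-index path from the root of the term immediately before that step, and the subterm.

Answer: beta at 0.0 : ((\y.y) 4)

Trace:
step 0: ((\x.(((x 4) + (if true then 5 else 9)) < 8)) (\y.y))
step 1: [beta@root] ((((\y.y) 4) + (if true then 5 else 9)) < 8)
step 2: [beta@0.0] ((4 + (if true then 5 else 9)) < 8)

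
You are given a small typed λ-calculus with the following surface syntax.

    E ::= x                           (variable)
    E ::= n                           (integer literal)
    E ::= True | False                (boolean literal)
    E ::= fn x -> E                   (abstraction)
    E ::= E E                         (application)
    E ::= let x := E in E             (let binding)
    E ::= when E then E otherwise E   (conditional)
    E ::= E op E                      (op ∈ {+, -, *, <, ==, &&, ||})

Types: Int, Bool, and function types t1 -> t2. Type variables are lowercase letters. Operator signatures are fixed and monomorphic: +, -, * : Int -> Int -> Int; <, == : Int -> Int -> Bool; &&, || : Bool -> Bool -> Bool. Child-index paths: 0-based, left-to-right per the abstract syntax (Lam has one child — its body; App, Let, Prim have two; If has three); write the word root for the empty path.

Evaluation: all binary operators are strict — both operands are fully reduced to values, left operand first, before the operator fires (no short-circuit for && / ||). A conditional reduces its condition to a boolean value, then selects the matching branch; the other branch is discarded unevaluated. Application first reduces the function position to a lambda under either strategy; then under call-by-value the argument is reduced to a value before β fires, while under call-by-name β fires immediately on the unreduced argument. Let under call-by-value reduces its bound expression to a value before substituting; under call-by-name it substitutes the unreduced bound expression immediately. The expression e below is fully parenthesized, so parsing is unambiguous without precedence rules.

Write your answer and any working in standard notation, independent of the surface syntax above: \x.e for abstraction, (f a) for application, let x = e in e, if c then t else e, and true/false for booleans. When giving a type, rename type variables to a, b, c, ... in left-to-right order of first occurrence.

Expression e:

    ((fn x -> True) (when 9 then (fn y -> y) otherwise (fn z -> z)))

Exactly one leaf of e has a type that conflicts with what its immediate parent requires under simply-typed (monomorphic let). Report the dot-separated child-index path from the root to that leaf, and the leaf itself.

Working:
\x._ : a -> Bool
  unify Int ~ Bool
  FAIL: mismatch Int ~ Bool

Answer: 1.0 : 9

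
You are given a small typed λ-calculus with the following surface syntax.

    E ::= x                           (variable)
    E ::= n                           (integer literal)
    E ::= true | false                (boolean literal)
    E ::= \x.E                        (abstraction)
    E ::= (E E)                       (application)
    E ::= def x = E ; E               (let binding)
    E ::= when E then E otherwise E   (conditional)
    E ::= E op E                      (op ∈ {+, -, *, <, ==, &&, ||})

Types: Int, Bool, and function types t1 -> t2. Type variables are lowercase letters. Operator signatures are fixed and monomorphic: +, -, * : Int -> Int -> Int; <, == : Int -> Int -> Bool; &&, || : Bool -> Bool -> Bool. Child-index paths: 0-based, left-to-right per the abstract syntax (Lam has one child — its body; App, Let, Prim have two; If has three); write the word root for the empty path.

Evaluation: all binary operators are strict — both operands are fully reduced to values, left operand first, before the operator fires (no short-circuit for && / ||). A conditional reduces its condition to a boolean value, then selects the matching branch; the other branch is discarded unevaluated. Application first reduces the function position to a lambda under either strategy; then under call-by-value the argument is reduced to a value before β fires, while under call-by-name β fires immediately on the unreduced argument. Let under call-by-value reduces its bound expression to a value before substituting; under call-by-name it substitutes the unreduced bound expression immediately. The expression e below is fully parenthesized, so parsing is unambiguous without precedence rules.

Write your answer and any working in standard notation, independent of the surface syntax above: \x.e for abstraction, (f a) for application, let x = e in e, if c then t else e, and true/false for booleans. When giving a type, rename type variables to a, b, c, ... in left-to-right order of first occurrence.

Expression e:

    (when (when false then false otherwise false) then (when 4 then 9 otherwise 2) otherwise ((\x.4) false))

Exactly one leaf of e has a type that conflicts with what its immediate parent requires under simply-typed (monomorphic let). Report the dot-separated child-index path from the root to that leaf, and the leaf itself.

Answer: 1.0 : 4

Derivation:
  unify Bool ~ Bool
  unify Bool ~ Bool
  unify Bool ~ Bool
  unify Int ~ Bool
  FAIL: mismatch Int ~ Bool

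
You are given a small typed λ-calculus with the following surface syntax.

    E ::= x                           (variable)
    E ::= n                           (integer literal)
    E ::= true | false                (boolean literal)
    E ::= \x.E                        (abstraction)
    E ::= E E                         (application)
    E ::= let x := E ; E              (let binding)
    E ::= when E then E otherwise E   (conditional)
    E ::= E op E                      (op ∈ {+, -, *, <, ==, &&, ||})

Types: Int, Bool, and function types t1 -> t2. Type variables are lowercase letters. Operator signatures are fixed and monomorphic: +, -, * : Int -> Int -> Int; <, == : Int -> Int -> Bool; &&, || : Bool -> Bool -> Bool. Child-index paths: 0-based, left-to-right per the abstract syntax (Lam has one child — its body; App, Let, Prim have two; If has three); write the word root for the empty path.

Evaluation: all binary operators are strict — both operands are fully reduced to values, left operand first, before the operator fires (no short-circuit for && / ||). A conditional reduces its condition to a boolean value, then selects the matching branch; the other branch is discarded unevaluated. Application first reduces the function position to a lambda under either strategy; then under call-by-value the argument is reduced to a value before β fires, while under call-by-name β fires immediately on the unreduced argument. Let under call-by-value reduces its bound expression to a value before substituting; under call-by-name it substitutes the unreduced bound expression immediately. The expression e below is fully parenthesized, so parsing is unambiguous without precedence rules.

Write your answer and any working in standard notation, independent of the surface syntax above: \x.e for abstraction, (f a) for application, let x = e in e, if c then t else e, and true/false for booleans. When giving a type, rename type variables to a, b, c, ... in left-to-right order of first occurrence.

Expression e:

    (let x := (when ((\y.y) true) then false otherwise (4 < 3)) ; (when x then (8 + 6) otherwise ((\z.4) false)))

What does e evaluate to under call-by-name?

Working:
step 0: (let x = (if ((\y.y) true) then false else (4 < 3)) in (if x then (8 + 6) else ((\z.4) false)))
step 1: [let@root] (if (if ((\y.y) true) then false else (4 < 3)) then (8 + 6) else ((\z.4) false))
step 2: [beta@0.0] (if (if true then false else (4 < 3)) then (8 + 6) else ((\z.4) false))
step 3: [if@0] (if false then (8 + 6) else ((\z.4) false))
step 4: [if@root] ((\z.4) false)
step 5: [beta@root] 4

Answer: 4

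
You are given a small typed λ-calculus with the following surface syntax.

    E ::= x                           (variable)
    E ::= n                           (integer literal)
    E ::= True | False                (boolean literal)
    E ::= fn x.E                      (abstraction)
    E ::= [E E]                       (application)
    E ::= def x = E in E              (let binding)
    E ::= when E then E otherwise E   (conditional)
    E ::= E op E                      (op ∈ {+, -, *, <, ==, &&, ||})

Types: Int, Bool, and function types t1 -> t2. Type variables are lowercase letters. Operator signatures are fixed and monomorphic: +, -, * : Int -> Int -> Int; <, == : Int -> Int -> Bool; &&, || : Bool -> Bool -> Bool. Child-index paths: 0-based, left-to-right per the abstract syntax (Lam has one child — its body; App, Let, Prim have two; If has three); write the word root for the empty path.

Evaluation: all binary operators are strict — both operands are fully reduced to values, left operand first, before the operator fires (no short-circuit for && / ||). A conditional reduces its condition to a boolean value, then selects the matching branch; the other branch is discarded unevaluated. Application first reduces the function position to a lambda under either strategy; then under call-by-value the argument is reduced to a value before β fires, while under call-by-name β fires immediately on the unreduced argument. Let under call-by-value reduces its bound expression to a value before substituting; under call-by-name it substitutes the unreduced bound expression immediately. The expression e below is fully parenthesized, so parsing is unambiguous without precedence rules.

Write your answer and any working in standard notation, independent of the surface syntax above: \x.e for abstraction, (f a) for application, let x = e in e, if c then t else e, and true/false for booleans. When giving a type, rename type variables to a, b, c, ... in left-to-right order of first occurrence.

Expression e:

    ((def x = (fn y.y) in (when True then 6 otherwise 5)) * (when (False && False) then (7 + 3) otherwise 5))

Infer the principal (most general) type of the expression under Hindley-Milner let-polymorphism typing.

Answer: Int

Working:
y : a
\y._ : a -> a
let x : forall. a -> a
  unify Bool ~ Bool
  unify Int ~ Int
  unify Int ~ Int
  unify Bool ~ Bool
  unify Bool ~ Bool
  unify Bool ~ Bool
  unify Int ~ Int
  unify Int ~ Int
  unify Int ~ Int
  unify Int ~ Int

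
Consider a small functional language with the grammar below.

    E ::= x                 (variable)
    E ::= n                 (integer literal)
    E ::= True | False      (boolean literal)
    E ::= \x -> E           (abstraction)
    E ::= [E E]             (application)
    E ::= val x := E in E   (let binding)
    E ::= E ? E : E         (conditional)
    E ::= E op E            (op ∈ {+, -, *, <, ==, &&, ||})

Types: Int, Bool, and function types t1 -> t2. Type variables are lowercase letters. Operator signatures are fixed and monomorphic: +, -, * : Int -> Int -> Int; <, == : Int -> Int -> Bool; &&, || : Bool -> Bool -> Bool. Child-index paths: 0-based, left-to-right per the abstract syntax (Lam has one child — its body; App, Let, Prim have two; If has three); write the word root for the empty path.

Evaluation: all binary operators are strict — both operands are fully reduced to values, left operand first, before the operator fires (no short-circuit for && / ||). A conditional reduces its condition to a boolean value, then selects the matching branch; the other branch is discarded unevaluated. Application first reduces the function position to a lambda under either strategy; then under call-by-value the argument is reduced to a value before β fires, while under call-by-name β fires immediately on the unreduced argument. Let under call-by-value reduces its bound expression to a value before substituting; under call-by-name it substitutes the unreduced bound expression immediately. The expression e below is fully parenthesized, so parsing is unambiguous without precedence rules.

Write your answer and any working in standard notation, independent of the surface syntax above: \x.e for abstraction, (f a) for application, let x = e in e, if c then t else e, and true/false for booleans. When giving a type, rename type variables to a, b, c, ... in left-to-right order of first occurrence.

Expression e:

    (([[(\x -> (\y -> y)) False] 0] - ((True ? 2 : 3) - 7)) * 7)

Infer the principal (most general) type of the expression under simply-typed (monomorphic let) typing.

Answer: Int

Derivation:
y : b
\y._ : b -> b
\x._ : a -> b -> b
  unify a -> b -> b ~ Bool -> c
  unify a ~ Bool
  unify b -> b ~ c
_ _ : b -> b
  unify b -> b ~ Int -> d
  unify b ~ Int
  unify Int ~ d
_ _ : Int
  unify Int ~ Int
  unify Bool ~ Bool
  unify Int ~ Int
  unify Int ~ Int
  unify Int ~ Int
  unify Int ~ Int
  unify Int ~ Int
  unify Int ~ Int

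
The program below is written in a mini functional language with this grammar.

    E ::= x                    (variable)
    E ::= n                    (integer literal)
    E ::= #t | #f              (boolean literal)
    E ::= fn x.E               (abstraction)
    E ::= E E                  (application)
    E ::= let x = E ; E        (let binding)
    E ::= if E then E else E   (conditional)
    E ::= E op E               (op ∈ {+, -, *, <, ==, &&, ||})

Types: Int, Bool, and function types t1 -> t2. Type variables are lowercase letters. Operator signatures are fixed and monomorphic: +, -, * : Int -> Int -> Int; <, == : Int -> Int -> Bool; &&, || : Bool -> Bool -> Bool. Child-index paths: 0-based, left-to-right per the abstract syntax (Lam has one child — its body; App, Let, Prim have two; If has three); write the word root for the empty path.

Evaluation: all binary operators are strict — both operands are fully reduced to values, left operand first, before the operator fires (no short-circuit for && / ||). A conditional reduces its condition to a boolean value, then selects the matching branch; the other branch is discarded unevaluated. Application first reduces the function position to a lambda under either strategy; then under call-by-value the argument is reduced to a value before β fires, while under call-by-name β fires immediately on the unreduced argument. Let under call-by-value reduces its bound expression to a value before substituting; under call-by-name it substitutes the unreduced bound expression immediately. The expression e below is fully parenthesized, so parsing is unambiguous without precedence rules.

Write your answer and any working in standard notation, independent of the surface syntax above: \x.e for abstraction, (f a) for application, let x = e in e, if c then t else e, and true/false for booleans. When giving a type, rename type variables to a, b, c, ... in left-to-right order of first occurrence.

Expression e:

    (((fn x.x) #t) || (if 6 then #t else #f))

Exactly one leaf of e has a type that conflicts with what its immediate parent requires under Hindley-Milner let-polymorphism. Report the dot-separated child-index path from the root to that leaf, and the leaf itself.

Working:
x : a
\x._ : a -> a
  unify a -> a ~ Bool -> b
  unify a ~ Bool
  unify Bool ~ b
_ _ : Bool
  unify Bool ~ Bool
  unify Int ~ Bool
  FAIL: mismatch Int ~ Bool

Answer: 1.0 : 6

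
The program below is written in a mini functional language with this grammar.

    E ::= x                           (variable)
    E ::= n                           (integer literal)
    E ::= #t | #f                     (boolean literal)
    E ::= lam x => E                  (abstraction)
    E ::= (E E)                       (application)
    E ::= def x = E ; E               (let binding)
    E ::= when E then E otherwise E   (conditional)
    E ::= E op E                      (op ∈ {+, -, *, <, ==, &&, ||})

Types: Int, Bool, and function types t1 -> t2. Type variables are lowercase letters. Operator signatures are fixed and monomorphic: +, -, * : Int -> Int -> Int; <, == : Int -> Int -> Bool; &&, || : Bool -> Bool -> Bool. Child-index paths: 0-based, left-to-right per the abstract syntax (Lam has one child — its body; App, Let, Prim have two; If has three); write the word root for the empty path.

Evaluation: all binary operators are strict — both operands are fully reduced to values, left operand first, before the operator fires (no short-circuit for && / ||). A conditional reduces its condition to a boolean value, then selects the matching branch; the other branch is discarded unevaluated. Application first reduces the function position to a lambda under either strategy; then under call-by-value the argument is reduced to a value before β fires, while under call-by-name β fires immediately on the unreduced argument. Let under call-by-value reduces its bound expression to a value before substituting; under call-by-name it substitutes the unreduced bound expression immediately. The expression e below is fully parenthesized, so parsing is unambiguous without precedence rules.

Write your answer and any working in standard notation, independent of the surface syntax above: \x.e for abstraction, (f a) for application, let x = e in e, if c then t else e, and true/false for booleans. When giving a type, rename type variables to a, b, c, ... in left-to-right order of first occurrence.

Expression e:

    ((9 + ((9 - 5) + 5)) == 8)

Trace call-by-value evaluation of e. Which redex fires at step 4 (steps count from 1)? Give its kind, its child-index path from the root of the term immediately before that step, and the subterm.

Derivation:
step 0: ((9 + ((9 - 5) + 5)) == 8)
step 1: [delta@0.1.0] ((9 + (4 + 5)) == 8)
step 2: [delta@0.1] ((9 + 9) == 8)
step 3: [delta@0] (18 == 8)
step 4: [delta@root] false

Answer: delta at root : (18 == 8)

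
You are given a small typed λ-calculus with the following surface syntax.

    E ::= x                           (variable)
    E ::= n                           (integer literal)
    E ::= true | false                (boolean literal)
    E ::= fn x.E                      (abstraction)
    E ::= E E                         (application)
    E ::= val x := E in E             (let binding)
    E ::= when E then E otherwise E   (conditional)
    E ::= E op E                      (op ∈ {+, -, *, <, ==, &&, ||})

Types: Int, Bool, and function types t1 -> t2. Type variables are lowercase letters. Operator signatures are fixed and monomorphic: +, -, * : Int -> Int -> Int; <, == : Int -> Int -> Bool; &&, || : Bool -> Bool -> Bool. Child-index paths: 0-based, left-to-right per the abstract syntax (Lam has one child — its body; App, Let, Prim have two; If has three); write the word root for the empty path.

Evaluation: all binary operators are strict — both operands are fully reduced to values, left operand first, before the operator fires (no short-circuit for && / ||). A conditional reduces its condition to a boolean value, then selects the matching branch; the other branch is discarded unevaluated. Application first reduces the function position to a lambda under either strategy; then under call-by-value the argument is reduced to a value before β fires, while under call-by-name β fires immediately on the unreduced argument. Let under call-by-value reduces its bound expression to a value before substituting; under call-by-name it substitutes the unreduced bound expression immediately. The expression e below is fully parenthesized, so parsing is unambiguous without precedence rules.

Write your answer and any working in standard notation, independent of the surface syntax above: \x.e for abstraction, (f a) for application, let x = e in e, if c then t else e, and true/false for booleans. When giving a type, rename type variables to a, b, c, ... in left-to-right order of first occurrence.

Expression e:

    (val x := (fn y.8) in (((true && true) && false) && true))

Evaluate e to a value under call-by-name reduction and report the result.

Answer: false

Working:
step 0: (let x = (\y.8) in (((true && true) && false) && true))
step 1: [let@root] (((true && true) && false) && true)
step 2: [delta@0.0] ((true && false) && true)
step 3: [delta@0] (false && true)
step 4: [delta@root] false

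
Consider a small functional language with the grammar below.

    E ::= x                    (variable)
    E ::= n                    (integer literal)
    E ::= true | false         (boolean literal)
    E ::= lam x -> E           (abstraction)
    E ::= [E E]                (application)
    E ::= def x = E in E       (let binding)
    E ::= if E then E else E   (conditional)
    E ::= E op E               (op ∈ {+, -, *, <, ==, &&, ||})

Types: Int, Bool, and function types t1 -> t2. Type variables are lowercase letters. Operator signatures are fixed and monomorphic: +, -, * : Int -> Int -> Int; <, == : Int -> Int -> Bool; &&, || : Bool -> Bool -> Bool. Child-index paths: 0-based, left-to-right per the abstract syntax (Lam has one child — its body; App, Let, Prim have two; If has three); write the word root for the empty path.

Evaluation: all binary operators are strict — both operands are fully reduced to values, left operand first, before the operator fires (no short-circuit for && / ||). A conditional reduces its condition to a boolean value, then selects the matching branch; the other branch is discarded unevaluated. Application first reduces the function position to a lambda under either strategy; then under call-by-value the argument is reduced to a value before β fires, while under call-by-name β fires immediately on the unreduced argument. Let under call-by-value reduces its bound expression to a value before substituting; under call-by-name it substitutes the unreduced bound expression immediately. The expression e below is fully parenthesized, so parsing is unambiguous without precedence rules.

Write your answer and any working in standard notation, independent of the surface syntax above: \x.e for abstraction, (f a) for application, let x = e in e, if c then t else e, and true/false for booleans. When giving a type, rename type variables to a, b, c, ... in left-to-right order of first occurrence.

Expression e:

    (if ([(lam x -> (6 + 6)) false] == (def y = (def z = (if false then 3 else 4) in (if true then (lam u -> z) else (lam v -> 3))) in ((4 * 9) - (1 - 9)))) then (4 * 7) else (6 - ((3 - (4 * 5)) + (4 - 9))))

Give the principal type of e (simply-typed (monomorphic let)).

Derivation:
  unify Int ~ Int
  unify Int ~ Int
\x._ : a -> Int
  unify a -> Int ~ Bool -> b
  unify a ~ Bool
  unify Int ~ b
_ _ : Int
  unify Int ~ Int
  unify Bool ~ Bool
  unify Int ~ Int
let z : Int
  unify Bool ~ Bool
z : Int
\u._ : c -> Int
\v._ : d -> Int
  unify c -> Int ~ d -> Int
  unify c ~ d
  unify Int ~ Int
let y : d -> Int
  unify Int ~ Int
  unify Int ~ Int
  unify Int ~ Int
  unify Int ~ Int
  unify Int ~ Int
  unify Int ~ Int
  unify Int ~ Int
  unify Bool ~ Bool
  unify Int ~ Int
  unify Int ~ Int
  unify Int ~ Int
  unify Int ~ Int
  unify Int ~ Int
  unify Int ~ Int
  unify Int ~ Int
  unify Int ~ Int
  unify Int ~ Int
  unify Int ~ Int
  unify Int ~ Int
  unify Int ~ Int
  unify Int ~ Int

Answer: Int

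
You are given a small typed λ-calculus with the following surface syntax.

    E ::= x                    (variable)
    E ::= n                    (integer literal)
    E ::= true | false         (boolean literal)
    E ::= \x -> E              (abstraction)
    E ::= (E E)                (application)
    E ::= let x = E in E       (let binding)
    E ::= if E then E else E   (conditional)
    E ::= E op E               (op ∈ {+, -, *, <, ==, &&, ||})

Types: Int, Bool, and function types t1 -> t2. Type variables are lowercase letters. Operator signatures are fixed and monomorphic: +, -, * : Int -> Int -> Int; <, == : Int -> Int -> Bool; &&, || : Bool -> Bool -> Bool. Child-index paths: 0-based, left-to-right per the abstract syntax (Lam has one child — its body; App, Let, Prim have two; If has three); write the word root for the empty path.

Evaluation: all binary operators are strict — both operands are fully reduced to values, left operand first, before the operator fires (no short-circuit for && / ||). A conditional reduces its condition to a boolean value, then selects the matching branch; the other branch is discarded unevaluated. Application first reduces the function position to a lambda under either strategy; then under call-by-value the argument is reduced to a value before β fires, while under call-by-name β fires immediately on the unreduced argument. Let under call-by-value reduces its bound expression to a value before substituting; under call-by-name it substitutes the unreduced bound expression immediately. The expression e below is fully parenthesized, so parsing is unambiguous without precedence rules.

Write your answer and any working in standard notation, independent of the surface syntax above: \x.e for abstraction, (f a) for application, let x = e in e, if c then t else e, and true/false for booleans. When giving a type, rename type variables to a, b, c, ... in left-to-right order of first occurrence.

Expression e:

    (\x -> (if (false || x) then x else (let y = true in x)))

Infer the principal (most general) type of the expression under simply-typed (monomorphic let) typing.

Answer: Bool -> Bool

Working:
  unify Bool ~ Bool
x : a
  unify a ~ Bool
  unify Bool ~ Bool
x : Bool
let y : Bool
x : Bool
  unify Bool ~ Bool
\x._ : Bool -> Bool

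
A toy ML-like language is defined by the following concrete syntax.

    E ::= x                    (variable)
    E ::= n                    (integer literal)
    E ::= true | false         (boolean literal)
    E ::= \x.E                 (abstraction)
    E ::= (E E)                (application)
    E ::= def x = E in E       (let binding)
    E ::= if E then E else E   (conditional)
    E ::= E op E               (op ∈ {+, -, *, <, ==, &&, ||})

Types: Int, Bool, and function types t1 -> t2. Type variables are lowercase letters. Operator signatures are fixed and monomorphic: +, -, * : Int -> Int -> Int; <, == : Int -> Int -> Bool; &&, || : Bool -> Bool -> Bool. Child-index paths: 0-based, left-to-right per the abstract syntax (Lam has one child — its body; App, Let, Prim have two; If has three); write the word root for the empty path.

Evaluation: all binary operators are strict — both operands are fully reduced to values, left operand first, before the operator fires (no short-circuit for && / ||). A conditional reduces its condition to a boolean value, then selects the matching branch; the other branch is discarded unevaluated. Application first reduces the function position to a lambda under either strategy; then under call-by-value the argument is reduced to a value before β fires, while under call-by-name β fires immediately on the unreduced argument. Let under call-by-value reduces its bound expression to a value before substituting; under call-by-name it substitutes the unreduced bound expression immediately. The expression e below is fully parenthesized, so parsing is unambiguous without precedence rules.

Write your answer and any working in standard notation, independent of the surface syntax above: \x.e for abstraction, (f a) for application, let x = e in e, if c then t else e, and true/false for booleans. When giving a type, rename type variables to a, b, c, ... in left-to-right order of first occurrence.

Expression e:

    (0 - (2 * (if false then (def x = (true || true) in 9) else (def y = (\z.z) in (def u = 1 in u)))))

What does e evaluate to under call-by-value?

Trace:
step 0: (0 - (2 * (if false then (let x = (true || true) in 9) else (let y = (\z.z) in (let u = 1 in u)))))
step 1: [if@1.1] (0 - (2 * (let y = (\z.z) in (let u = 1 in u))))
step 2: [let@1.1] (0 - (2 * (let u = 1 in u)))
step 3: [let@1.1] (0 - (2 * 1))
step 4: [delta@1] (0 - 2)
step 5: [delta@root] -2

Answer: -2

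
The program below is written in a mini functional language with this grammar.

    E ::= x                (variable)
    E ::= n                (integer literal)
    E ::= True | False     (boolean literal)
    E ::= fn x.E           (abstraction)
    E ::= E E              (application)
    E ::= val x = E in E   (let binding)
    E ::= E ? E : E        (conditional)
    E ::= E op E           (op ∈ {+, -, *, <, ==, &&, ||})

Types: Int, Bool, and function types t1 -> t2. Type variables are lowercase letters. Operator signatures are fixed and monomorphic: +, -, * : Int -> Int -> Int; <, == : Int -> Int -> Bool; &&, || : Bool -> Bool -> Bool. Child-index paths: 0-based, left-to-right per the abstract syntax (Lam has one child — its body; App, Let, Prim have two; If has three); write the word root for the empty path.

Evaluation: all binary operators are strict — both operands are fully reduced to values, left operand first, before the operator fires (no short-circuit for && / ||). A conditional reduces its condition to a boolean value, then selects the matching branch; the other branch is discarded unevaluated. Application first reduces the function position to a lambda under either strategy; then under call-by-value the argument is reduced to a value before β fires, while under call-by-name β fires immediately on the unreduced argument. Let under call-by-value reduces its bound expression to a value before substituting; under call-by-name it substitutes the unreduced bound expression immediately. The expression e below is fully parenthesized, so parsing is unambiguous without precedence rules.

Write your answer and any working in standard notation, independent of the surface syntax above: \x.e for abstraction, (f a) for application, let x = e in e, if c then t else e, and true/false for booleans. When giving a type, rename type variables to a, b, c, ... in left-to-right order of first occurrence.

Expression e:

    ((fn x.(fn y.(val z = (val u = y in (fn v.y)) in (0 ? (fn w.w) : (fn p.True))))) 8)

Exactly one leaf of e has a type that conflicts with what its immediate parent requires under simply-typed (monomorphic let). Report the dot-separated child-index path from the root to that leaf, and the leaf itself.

Answer: 0.0.0.1.0 : 0

Working:
y : b
let u : b
y : b
\v._ : c -> b
let z : c -> b
  unify Int ~ Bool
  FAIL: mismatch Int ~ Bool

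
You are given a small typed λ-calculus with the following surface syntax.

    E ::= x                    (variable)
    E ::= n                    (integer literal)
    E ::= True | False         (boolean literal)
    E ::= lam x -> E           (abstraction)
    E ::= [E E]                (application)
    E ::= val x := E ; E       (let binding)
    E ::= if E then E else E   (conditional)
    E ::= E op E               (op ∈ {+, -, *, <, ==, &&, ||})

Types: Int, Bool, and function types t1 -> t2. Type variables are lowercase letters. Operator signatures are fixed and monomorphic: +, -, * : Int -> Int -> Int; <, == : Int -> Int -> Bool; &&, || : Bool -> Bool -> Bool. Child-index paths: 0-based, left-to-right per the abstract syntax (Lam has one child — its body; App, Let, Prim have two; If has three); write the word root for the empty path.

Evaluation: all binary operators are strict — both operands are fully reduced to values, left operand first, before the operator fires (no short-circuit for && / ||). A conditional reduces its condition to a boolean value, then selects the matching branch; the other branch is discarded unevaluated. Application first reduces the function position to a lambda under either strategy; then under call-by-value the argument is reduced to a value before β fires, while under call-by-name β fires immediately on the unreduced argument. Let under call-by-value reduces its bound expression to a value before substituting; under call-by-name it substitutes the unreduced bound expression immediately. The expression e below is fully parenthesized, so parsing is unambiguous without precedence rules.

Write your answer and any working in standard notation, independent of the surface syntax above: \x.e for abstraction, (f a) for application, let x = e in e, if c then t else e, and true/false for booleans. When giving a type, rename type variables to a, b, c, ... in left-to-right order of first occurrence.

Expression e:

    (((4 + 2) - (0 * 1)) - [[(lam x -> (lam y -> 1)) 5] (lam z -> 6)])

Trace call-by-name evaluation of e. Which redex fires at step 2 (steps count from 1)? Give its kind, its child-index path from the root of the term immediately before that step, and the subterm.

Answer: delta at 0.1 : (0 * 1)

Working:
step 0: (((4 + 2) - (0 * 1)) - (((\x.(\y.1)) 5) (\z.6)))
step 1: [delta@0.0] ((6 - (0 * 1)) - (((\x.(\y.1)) 5) (\z.6)))
step 2: [delta@0.1] ((6 - 0) - (((\x.(\y.1)) 5) (\z.6)))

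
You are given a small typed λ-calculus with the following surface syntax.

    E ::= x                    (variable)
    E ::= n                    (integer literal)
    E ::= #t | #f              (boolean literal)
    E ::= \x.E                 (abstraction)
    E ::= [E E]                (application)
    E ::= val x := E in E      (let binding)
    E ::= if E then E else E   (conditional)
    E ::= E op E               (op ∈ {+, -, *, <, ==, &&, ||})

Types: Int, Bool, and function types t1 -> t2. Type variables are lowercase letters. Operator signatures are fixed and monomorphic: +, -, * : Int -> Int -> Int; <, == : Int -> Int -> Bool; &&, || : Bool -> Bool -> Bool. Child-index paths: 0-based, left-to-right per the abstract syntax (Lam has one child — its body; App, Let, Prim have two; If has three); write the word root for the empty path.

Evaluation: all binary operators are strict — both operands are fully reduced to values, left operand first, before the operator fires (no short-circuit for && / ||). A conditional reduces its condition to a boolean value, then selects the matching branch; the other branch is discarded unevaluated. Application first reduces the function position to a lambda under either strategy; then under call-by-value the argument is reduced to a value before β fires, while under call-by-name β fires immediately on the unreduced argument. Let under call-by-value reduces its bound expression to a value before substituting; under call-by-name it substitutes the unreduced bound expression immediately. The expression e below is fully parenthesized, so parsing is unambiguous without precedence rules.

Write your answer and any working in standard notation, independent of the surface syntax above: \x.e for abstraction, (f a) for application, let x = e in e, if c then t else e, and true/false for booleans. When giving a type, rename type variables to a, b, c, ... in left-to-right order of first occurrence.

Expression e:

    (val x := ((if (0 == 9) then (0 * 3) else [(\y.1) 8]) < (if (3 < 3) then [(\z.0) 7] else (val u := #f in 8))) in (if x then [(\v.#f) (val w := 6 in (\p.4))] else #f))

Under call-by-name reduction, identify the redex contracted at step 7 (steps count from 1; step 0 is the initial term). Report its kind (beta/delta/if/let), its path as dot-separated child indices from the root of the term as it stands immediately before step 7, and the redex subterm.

Derivation:
step 0: (let x = ((if (0 == 9) then (0 * 3) else ((\y.1) 8)) < (if (3 < 3) then ((\z.0) 7) else (let u = false in 8))) in (if x then ((\v.false) (let w = 6 in (\p.4))) else false))
step 1: [let@root] (if ((if (0 == 9) then (0 * 3) else ((\y.1) 8)) < (if (3 < 3) then ((\z.0) 7) else (let u = false in 8))) then ((\v.false) (let w = 6 in (\p.4))) else false)
step 2: [delta@0.0.0] (if ((if false then (0 * 3) else ((\y.1) 8)) < (if (3 < 3) then ((\z.0) 7) else (let u = false in 8))) then ((\v.false) (let w = 6 in (\p.4))) else false)
step 3: [if@0.0] (if (((\y.1) 8) < (if (3 < 3) then ((\z.0) 7) else (let u = false in 8))) then ((\v.false) (let w = 6 in (\p.4))) else false)
step 4: [beta@0.0] (if (1 < (if (3 < 3) then ((\z.0) 7) else (let u = false in 8))) then ((\v.false) (let w = 6 in (\p.4))) else false)
step 5: [delta@0.1.0] (if (1 < (if false then ((\z.0) 7) else (let u = false in 8))) then ((\v.false) (let w = 6 in (\p.4))) else false)
step 6: [if@0.1] (if (1 < (let u = false in 8)) then ((\v.false) (let w = 6 in (\p.4))) else false)
step 7: [let@0.1] (if (1 < 8) then ((\v.false) (let w = 6 in (\p.4))) else false)

Answer: let at 0.1 : (let u = false in 8)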